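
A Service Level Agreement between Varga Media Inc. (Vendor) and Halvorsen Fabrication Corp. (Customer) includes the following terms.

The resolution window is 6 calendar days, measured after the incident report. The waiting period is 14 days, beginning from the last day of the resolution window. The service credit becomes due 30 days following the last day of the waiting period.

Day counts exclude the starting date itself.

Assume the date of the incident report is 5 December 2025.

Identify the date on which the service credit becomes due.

The last day of the resolution window: 6 calendar days after 5 December 2025 is 11 December 2025.
The last day of the waiting period: 14 calendar days after 11 December 2025 is 25 December 2025.
The date on which the service credit becomes due: 25 December 2025 + 30 days = 24 January 2026.

24 January 2026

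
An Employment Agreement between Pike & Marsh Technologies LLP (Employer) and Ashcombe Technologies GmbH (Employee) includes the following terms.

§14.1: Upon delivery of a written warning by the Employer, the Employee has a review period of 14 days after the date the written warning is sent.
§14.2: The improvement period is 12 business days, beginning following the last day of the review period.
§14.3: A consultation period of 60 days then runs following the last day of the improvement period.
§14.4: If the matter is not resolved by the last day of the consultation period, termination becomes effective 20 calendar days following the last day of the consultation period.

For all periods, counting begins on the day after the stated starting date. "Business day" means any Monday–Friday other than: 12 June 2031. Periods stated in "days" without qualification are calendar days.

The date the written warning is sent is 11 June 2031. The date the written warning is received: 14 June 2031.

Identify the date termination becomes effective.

29 September 2031

The last day of the review period: 14 calendar days after 11 June 2031 is 25 June 2031.
The last day of the improvement period: 12 business days after Wednesday, 25 June 2031, skipping weekends — Jun 26, Jun 27, Jun 30, Jul 1, …, Jul 9, Jul 10, Jul 11 — lands on Friday, 11 July 2031.
The last day of the consultation period: 11 July 2031 + 60 days = 9 September 2031.
Adding 20 calendar days to 9 September 2031 gives 29 September 2031, which is the date termination becomes effective.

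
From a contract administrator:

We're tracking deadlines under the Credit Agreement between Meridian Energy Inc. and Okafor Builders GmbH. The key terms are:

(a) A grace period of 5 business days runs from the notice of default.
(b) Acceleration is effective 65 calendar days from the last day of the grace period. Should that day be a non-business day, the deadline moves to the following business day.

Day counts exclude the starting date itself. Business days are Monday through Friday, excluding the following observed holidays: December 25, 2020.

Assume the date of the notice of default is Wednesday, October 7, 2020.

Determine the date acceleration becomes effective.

From Wednesday, October 7, 2020, 5 business days (Oct 8, Oct 9, Oct 12, Oct 13, Oct 14, skipping weekends) brings us to Wednesday, October 14, 2020, which is the last day of the grace period.
The date acceleration becomes effective: October 14, 2020 + 65 days = December 18, 2020. December 18, 2020 is a Friday and is not a listed holiday, so no roll-forward applies.

December 18, 2020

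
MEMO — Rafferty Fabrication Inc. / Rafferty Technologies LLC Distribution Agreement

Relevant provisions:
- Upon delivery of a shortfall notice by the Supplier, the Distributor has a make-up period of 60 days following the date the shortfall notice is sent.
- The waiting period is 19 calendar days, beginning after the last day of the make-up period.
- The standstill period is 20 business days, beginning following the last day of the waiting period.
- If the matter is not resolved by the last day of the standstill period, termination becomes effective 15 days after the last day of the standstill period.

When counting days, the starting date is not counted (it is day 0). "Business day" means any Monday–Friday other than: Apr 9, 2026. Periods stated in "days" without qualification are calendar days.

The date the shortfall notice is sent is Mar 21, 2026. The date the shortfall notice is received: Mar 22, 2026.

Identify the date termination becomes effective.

Jul 21, 2026

The last day of the make-up period: Mar 21, 2026 + 60 days = May 20, 2026.
The last day of the waiting period: 19 calendar days after May 20, 2026 is Jun 8, 2026.
From Monday, Jun 8, 2026, 20 business days (Jun 9, Jun 10, Jun 11, Jun 12, …, Jul 2, Jul 3, Jul 6, skipping weekends) brings us to Monday, Jul 6, 2026, which is the last day of the standstill period.
The date termination becomes effective: 15 calendar days after Jul 6, 2026 is Jul 21, 2026.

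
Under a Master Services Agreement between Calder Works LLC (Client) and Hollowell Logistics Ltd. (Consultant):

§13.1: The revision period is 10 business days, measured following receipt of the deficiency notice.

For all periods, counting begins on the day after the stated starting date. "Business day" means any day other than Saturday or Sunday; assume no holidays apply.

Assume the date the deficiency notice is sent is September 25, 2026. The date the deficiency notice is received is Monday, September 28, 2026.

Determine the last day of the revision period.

October 12, 2026

From Monday, September 28, 2026, 10 business days (Sep 29, Sep 30, Oct 1, Oct 2, Oct 5, Oct 6, Oct 7, Oct 8, Oct 9, Oct 12, skipping weekends) brings us to Monday, October 12, 2026, which is the last day of the revision period.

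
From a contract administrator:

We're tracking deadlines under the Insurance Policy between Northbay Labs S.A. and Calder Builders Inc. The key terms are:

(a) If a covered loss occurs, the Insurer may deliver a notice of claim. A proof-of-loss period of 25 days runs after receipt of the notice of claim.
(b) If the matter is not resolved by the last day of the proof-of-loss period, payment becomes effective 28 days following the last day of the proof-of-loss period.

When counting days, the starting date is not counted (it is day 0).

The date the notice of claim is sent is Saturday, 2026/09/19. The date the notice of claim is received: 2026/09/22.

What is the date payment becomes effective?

2026/11/14

Adding 25 calendar days to 2026/09/22 gives 2026/10/17, which is the last day of the proof-of-loss period.
Adding 28 calendar days to 2026/10/17 gives 2026/11/14, which is the date payment becomes effective.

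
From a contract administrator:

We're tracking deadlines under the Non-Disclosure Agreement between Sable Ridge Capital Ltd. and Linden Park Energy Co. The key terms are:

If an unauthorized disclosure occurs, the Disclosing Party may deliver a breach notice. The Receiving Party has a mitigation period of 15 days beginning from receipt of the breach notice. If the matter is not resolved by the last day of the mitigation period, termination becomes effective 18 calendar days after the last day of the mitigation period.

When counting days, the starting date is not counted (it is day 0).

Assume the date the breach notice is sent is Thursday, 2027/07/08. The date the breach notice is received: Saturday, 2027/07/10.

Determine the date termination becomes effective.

2027/08/12

Adding 15 calendar days to 2027/07/10 gives 2027/07/25, which is the last day of the mitigation period.
The date termination becomes effective: 18 calendar days after 2027/07/25 is 2027/08/12.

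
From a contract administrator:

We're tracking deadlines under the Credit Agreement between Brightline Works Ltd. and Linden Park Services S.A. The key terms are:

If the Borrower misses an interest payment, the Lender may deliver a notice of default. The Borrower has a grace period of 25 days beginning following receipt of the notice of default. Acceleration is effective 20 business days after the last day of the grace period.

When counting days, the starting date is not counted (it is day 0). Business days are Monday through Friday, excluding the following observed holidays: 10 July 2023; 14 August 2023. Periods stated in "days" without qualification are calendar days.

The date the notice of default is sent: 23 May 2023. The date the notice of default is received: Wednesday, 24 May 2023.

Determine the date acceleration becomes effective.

17 July 2023

The last day of the grace period: 24 May 2023 + 25 days = 18 June 2023.
From Sunday, 18 June 2023, 20 business days (Jun 19, Jun 20, Jun 21, Jun 22, …, Jul 13, Jul 14, Jul 17, skipping weekends and the listed holiday on Jul 10) brings us to Monday, 17 July 2023, which is the date acceleration becomes effective.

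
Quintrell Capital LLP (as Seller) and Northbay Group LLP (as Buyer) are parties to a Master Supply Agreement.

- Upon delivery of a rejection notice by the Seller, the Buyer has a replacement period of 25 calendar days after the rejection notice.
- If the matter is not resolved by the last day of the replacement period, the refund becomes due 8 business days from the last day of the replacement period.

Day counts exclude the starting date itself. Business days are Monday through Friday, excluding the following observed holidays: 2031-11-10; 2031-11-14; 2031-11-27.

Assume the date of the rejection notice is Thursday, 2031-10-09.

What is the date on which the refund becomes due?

2031-11-17

The last day of the replacement period: 25 calendar days after 2031-10-09 is 2031-11-03.
The date on which the refund becomes due: 8 business days after Monday, 2031-11-03, skipping weekends and the listed holidays on Nov 10, Nov 14 — Nov 4, Nov 5, Nov 6, Nov 7, Nov 11, Nov 12, Nov 13, Nov 17 — lands on Monday, 2031-11-17.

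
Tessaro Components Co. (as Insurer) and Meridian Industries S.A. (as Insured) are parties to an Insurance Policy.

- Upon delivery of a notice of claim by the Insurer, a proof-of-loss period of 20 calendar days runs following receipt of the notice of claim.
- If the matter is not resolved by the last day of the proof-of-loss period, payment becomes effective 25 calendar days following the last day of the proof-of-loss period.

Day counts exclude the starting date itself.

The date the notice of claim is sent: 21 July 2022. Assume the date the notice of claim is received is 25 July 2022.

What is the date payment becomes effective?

Adding 20 calendar days to 25 July 2022 gives 14 August 2022, which is the last day of the proof-of-loss period.
The date payment becomes effective: 25 calendar days after 14 August 2022 is 8 September 2022.

8 September 2022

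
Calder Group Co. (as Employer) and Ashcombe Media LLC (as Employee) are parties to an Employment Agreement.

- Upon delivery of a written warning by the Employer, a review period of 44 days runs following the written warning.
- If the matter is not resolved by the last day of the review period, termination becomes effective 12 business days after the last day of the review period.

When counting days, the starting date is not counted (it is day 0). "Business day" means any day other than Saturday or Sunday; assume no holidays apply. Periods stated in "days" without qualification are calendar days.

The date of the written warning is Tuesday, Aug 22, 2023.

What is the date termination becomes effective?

Oct 23, 2023

The last day of the review period: 44 calendar days after Aug 22, 2023 is Oct 5, 2023.
The date termination becomes effective: counting 12 business days from Thursday, Oct 5, 2023 (Oct 6, Oct 9, Oct 10, Oct 11, …, Oct 19, Oct 20, Oct 23, skipping weekends) reaches Monday, Oct 23, 2023.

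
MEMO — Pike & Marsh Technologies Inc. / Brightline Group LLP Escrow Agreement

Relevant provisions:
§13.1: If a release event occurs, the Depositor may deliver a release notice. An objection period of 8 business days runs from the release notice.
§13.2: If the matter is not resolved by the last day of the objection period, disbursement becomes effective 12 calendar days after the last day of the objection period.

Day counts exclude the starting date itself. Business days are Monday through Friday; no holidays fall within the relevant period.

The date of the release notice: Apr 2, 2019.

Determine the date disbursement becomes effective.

From Tuesday, Apr 2, 2019, 8 business days (Apr 3, Apr 4, Apr 5, Apr 8, Apr 9, Apr 10, Apr 11, Apr 12, skipping weekends) brings us to Friday, Apr 12, 2019, which is the last day of the objection period.
The date disbursement becomes effective: 12 calendar days after Apr 12, 2019 is Apr 24, 2019.

Apr 24, 2019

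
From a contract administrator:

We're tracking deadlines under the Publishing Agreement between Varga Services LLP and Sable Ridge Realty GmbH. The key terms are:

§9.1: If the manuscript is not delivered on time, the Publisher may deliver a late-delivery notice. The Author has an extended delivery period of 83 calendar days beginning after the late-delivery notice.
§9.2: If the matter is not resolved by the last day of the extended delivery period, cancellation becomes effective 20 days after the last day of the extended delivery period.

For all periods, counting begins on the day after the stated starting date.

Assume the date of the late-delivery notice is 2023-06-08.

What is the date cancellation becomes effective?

2023-09-19

Adding 83 calendar days to 2023-06-08 gives 2023-08-30, which is the last day of the extended delivery period.
The date cancellation becomes effective: 20 calendar days after 2023-08-30 is 2023-09-19.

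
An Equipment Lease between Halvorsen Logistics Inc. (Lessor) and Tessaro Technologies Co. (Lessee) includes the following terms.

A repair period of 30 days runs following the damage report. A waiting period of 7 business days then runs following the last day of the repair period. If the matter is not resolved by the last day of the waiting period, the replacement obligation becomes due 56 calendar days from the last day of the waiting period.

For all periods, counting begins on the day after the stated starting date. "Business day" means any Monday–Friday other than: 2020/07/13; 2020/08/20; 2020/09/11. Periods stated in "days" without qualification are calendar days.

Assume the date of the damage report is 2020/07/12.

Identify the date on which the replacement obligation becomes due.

Adding 30 calendar days to 2020/07/12 gives 2020/08/11, which is the last day of the repair period.
The last day of the waiting period: 7 business days after Tuesday, 2020/08/11, skipping weekends and the listed holiday on Aug 20 — Aug 12, Aug 13, Aug 14, Aug 17, Aug 18, Aug 19, Aug 21 — lands on Friday, 2020/08/21.
The date on which the replacement obligation becomes due: 56 calendar days after 2020/08/21 is 2020/10/16.

2020/10/16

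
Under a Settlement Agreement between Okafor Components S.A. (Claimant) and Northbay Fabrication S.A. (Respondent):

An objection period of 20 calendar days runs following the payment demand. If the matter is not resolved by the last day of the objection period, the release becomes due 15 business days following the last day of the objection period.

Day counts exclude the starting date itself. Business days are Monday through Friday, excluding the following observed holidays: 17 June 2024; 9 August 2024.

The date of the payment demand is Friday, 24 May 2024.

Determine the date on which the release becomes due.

The last day of the objection period: 24 May 2024 + 20 days = 13 June 2024.
From Thursday, 13 June 2024, 15 business days (Jun 14, Jun 18, Jun 19, Jun 20, …, Jul 3, Jul 4, Jul 5, skipping weekends and the listed holiday on Jun 17) brings us to Friday, 5 July 2024, which is the date on which the release becomes due.

5 July 2024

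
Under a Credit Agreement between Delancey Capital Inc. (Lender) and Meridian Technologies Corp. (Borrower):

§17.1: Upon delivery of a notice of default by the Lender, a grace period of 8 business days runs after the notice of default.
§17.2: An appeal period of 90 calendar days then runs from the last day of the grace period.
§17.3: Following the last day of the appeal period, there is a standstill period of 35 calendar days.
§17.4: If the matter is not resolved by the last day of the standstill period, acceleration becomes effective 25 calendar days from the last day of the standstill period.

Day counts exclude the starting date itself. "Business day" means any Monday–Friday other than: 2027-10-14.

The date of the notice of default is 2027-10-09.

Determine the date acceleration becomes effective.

2028-03-19

The last day of the grace period: counting 8 business days from Saturday, 2027-10-09 (Oct 11, Oct 12, Oct 13, Oct 15, Oct 18, Oct 19, Oct 20, Oct 21, skipping weekends and the listed holiday on Oct 14) reaches Thursday, 2027-10-21.
The last day of the appeal period: 90 calendar days after 2027-10-21 is 2028-01-19.
The last day of the standstill period: 2028-01-19 + 35 days = 2028-02-23.
The date acceleration becomes effective: 25 calendar days after 2028-02-23 is 2028-03-19.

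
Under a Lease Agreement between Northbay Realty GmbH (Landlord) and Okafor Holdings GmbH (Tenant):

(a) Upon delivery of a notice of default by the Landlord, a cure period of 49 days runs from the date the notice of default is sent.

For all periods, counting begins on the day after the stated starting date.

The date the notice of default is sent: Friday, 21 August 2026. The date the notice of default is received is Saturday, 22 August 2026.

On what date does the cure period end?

9 October 2026

Adding 49 calendar days to 21 August 2026 gives 9 October 2026, which is the last day of the cure period.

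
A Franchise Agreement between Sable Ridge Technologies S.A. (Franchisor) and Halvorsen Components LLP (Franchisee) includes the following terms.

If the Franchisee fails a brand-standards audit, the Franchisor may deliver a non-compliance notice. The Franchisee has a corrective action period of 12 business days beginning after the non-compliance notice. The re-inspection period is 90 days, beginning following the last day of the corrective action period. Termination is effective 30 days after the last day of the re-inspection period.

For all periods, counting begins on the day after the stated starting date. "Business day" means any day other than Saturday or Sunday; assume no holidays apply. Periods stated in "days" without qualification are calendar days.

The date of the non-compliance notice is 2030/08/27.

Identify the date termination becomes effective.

The last day of the corrective action period: counting 12 business days from Tuesday, 2030/08/27 (Aug 28, Aug 29, Aug 30, Sep 2, …, Sep 10, Sep 11, Sep 12, skipping weekends) reaches Thursday, 2030/09/12.
The last day of the re-inspection period: 90 calendar days after 2030/09/12 is 2030/12/11.
The date termination becomes effective: 30 calendar days after 2030/12/11 is 2031/01/10.

2031/01/10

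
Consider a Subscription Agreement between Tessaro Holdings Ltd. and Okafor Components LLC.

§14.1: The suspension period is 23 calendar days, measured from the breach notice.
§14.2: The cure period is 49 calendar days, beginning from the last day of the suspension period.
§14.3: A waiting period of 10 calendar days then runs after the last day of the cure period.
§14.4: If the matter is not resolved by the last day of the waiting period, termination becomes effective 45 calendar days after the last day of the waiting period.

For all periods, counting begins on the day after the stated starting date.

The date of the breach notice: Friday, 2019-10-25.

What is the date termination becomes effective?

2020-02-29

Adding 23 calendar days to 2019-10-25 gives 2019-11-17, which is the last day of the suspension period.
The last day of the cure period: 49 calendar days after 2019-11-17 is 2020-01-05.
Adding 10 calendar days to 2020-01-05 gives 2020-01-15, which is the last day of the waiting period.
The date termination becomes effective: 2020-01-15 + 45 days = 2020-02-29.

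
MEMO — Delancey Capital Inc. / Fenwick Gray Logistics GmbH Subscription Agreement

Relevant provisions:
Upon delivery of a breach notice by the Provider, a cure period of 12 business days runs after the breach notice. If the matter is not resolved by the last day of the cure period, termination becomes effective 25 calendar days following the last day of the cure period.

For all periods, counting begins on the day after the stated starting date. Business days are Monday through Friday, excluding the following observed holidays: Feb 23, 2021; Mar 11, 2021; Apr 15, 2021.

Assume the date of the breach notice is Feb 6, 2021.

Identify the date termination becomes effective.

Mar 21, 2021

The last day of the cure period: counting 12 business days from Saturday, Feb 6, 2021 (Feb 8, Feb 9, Feb 10, Feb 11, …, Feb 19, Feb 22, Feb 24, skipping weekends and the listed holiday on Feb 23) reaches Wednesday, Feb 24, 2021.
The date termination becomes effective: 25 calendar days after Feb 24, 2021 is Mar 21, 2021.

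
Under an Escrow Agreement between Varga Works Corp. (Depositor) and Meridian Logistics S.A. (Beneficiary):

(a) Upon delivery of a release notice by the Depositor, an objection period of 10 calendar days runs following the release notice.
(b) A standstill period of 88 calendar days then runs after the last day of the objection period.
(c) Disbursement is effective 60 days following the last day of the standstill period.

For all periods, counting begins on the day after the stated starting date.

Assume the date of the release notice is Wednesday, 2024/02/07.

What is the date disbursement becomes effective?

The last day of the objection period: 2024/02/07 + 10 days = 2024/02/17.
The last day of the standstill period: 88 calendar days after 2024/02/17 is 2024/05/15.
The date disbursement becomes effective: 60 calendar days after 2024/05/15 is 2024/07/14.

2024/07/14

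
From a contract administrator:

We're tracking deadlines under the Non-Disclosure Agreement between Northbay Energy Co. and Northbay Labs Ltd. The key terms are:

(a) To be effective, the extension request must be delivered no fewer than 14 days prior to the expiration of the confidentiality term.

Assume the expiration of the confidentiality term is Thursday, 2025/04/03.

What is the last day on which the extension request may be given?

2025/03/20

Counting back 14 calendar days from 2025/04/03 gives 2025/03/20.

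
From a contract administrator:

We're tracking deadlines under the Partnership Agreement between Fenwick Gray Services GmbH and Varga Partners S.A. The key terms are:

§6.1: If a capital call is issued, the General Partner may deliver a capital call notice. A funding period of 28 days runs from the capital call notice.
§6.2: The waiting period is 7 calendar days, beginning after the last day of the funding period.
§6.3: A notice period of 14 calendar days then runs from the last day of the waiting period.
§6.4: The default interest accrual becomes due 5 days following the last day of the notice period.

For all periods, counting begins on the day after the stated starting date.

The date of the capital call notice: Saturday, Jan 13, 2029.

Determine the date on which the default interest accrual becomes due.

Mar 8, 2029

The last day of the funding period: 28 calendar days after Jan 13, 2029 is Feb 10, 2029.
The last day of the waiting period: 7 calendar days after Feb 10, 2029 is Feb 17, 2029.
The last day of the notice period: 14 calendar days after Feb 17, 2029 is Mar 3, 2029.
The date on which the default interest accrual becomes due: Mar 3, 2029 + 5 days = Mar 8, 2029.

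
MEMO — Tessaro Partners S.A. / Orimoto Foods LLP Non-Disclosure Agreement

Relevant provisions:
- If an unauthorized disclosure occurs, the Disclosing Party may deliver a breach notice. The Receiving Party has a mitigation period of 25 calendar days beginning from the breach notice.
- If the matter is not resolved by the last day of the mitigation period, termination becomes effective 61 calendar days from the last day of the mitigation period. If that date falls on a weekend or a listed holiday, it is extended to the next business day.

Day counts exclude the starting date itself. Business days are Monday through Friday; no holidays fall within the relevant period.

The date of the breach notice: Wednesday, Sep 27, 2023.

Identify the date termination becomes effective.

The last day of the mitigation period: 25 calendar days after Sep 27, 2023 is Oct 22, 2023.
The date termination becomes effective: Oct 22, 2023 + 61 days = Dec 22, 2023. Dec 22, 2023 is a Friday, so no roll-forward applies.

Dec 22, 2023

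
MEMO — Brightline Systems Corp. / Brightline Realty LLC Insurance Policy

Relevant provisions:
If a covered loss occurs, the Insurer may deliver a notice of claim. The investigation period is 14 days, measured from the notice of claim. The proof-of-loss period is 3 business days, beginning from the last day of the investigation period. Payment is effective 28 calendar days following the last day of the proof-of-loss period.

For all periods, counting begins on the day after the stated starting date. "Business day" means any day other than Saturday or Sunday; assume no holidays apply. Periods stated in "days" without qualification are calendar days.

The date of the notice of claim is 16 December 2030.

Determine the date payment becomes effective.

The last day of the investigation period: 16 December 2030 + 14 days = 30 December 2030.
From Monday, 30 December 2030, 3 business days (Dec 31, Jan 1, Jan 2, skipping weekends) brings us to Thursday, 2 January 2031, which is the last day of the proof-of-loss period.
The date payment becomes effective: 2 January 2031 + 28 days = 30 January 2031.

30 January 2031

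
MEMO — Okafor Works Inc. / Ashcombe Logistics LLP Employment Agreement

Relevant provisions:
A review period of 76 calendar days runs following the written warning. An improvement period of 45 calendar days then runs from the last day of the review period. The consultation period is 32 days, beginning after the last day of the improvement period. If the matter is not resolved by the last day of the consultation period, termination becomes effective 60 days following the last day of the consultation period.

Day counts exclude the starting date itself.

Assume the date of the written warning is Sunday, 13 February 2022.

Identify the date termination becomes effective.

14 September 2022

Adding 76 calendar days to 13 February 2022 gives 30 April 2022, which is the last day of the review period.
The last day of the improvement period: 45 calendar days after 30 April 2022 is 14 June 2022.
Adding 32 calendar days to 14 June 2022 gives 16 July 2022, which is the last day of the consultation period.
Adding 60 calendar days to 16 July 2022 gives 14 September 2022, which is the date termination becomes effective.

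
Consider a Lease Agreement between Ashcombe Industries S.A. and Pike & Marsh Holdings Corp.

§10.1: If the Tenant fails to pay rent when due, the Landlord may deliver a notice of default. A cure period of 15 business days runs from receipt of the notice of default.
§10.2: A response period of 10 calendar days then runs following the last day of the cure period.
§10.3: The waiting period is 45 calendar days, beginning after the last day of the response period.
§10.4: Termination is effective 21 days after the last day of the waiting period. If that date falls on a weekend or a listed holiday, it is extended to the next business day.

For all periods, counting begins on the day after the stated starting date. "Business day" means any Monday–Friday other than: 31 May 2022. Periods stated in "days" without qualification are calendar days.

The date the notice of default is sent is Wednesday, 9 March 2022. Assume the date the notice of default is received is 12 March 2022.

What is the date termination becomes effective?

16 June 2022

From Saturday, 12 March 2022, 15 business days (Mar 14, Mar 15, Mar 16, Mar 17, …, Mar 30, Mar 31, Apr 1, skipping weekends) brings us to Friday, 1 April 2022, which is the last day of the cure period.
Adding 10 calendar days to 1 April 2022 gives 11 April 2022, which is the last day of the response period.
The last day of the waiting period: 11 April 2022 + 45 days = 26 May 2022.
Adding 21 calendar days to 26 May 2022 gives 16 June 2022, which is the date termination becomes effective. 16 June 2022 is a Thursday and is not a listed holiday, so no roll-forward applies.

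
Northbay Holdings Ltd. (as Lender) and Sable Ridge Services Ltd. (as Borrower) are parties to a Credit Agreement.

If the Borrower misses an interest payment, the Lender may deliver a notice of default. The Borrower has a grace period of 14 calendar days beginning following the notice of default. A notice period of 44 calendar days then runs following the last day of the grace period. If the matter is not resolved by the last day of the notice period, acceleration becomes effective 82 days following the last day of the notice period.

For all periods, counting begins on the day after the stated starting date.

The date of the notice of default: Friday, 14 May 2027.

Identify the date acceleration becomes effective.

1 October 2027

The last day of the grace period: 14 May 2027 + 14 days = 28 May 2027.
The last day of the notice period: 28 May 2027 + 44 days = 11 July 2027.
The date acceleration becomes effective: 82 calendar days after 11 July 2027 is 1 October 2027.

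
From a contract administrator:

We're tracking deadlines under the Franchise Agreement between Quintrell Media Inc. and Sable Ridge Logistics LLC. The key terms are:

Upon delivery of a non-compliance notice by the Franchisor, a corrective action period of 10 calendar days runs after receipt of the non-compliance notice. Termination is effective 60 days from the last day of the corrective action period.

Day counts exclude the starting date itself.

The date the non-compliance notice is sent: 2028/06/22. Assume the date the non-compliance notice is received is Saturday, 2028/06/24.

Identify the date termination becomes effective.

2028/09/02

The last day of the corrective action period: 2028/06/24 + 10 days = 2028/07/04.
Adding 60 calendar days to 2028/07/04 gives 2028/09/02, which is the date termination becomes effective.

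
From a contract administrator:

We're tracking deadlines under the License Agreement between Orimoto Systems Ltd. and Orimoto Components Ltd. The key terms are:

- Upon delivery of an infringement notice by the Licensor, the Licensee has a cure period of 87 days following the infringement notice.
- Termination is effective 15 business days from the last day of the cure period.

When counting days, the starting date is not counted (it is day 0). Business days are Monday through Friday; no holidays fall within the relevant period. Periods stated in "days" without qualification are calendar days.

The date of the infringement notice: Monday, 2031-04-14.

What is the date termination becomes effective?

2031-07-31

Adding 87 calendar days to 2031-04-14 gives 2031-07-10, which is the last day of the cure period.
From Thursday, 2031-07-10, 15 business days (Jul 11, Jul 14, Jul 15, Jul 16, …, Jul 29, Jul 30, Jul 31, skipping weekends) brings us to Thursday, 2031-07-31, which is the date termination becomes effective.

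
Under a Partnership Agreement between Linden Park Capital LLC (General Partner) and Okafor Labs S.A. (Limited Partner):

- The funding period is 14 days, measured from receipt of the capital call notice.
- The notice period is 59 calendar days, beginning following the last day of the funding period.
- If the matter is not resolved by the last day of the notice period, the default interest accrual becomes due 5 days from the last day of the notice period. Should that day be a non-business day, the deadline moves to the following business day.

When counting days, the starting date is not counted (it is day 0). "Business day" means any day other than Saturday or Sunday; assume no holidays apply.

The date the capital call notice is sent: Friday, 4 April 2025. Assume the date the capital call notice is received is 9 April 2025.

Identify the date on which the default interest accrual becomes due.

26 June 2025

The last day of the funding period: 14 calendar days after 9 April 2025 is 23 April 2025.
Adding 59 calendar days to 23 April 2025 gives 21 June 2025, which is the last day of the notice period.
The date on which the default interest accrual becomes due: 5 calendar days after 21 June 2025 is 26 June 2025. 26 June 2025 is a Thursday, so no roll-forward applies.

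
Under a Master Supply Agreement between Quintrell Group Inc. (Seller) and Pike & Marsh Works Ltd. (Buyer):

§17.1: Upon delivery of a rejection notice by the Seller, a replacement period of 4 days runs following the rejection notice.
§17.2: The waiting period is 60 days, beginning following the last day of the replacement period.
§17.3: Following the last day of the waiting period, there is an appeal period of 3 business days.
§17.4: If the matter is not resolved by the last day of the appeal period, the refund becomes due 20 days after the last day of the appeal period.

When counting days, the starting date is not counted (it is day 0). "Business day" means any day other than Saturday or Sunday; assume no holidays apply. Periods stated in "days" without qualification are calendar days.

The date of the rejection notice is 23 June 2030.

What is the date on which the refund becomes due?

18 September 2030

Adding 4 calendar days to 23 June 2030 gives 27 June 2030, which is the last day of the replacement period.
Adding 60 calendar days to 27 June 2030 gives 26 August 2030, which is the last day of the waiting period.
From Monday, 26 August 2030, 3 business days (Aug 27, Aug 28, Aug 29, skipping weekends) brings us to Thursday, 29 August 2030, which is the last day of the appeal period.
Adding 20 calendar days to 29 August 2030 gives 18 September 2030, which is the date on which the refund becomes due.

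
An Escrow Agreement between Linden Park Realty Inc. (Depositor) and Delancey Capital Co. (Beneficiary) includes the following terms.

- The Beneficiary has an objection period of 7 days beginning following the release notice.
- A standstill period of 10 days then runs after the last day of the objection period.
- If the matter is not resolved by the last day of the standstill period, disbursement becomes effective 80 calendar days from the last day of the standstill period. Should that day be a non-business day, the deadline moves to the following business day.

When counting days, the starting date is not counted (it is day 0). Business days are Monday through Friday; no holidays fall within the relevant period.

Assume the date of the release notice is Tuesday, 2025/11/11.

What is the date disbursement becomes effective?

The last day of the objection period: 7 calendar days after 2025/11/11 is 2025/11/18.
Adding 10 calendar days to 2025/11/18 gives 2025/11/28, which is the last day of the standstill period.
Adding 80 calendar days to 2025/11/28 gives 2026/02/16, which is the date disbursement becomes effective. 2026/02/16 is a Monday, so no roll-forward applies.

2026/02/16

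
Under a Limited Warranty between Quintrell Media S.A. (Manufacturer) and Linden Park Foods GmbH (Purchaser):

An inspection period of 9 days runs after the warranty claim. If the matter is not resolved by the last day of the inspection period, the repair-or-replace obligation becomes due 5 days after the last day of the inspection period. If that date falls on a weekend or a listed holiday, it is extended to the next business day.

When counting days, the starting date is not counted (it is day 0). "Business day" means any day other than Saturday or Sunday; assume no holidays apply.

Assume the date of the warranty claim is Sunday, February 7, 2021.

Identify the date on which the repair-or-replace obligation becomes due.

February 22, 2021

Adding 9 calendar days to February 7, 2021 gives February 16, 2021, which is the last day of the inspection period.
Adding 5 calendar days to February 16, 2021 gives February 21, 2021, which is the date on which the repair-or-replace obligation becomes due. That falls on a Sunday, so it rolls to the next business day, Monday, February 22, 2021.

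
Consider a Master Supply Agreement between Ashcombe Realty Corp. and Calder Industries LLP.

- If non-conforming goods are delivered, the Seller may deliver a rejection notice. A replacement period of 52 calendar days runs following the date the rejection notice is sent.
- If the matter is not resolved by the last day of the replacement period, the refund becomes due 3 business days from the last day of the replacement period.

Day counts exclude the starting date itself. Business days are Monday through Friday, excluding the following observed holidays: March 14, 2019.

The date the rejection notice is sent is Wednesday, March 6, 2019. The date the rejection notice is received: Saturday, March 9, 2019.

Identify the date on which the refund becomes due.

May 1, 2019

The last day of the replacement period: March 6, 2019 + 52 days = April 27, 2019.
From Saturday, April 27, 2019, 3 business days (Apr 29, Apr 30, May 1, skipping weekends) brings us to Wednesday, May 1, 2019, which is the date on which the refund becomes due.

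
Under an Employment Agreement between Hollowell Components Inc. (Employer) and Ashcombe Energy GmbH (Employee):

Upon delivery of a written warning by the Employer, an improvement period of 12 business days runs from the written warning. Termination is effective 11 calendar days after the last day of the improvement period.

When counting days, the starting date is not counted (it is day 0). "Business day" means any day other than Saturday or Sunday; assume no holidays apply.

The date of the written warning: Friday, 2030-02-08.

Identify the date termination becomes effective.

The last day of the improvement period: 12 business days after Friday, 2030-02-08, skipping weekends — Feb 11, Feb 12, Feb 13, Feb 14, …, Feb 22, Feb 25, Feb 26 — lands on Tuesday, 2030-02-26.
Adding 11 calendar days to 2030-02-26 gives 2030-03-09, which is the date termination becomes effective.

2030-03-09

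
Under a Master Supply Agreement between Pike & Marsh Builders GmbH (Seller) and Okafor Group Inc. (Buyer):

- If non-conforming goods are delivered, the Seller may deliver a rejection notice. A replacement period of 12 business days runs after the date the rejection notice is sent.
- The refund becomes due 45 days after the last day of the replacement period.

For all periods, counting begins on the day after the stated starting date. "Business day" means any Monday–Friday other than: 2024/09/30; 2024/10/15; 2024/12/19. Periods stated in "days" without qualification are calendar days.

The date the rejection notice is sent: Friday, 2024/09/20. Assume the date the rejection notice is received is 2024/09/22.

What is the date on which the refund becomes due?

2024/11/23

From Friday, 2024/09/20, 12 business days (Sep 23, Sep 24, Sep 25, Sep 26, …, Oct 7, Oct 8, Oct 9, skipping weekends and the listed holiday on Sep 30) brings us to Wednesday, 2024/10/09, which is the last day of the replacement period.
The date on which the refund becomes due: 45 calendar days after 2024/10/09 is 2024/11/23.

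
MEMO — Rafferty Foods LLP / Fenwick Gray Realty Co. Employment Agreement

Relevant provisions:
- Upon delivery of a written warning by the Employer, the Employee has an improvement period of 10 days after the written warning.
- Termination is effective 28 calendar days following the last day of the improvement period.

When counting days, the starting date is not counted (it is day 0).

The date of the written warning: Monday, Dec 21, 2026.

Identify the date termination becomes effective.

The last day of the improvement period: 10 calendar days after Dec 21, 2026 is Dec 31, 2026.
Adding 28 calendar days to Dec 31, 2026 gives Jan 28, 2027, which is the date termination becomes effective.

Jan 28, 2027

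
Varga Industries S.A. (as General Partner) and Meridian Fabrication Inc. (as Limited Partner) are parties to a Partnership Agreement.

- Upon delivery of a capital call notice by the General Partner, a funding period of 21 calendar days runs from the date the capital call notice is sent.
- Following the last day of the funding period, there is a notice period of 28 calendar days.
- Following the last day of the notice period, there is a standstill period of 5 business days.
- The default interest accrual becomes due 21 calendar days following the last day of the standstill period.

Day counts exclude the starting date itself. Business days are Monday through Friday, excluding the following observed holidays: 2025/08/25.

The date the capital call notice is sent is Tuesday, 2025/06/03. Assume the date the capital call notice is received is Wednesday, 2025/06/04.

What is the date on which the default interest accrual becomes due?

Adding 21 calendar days to 2025/06/03 gives 2025/06/24, which is the last day of the funding period.
The last day of the notice period: 2025/06/24 + 28 days = 2025/07/22.
The last day of the standstill period: counting 5 business days from Tuesday, 2025/07/22 (Jul 23, Jul 24, Jul 25, Jul 28, Jul 29, skipping weekends) reaches Tuesday, 2025/07/29.
The date on which the default interest accrual becomes due: 21 calendar days after 2025/07/29 is 2025/08/19.

2025/08/19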